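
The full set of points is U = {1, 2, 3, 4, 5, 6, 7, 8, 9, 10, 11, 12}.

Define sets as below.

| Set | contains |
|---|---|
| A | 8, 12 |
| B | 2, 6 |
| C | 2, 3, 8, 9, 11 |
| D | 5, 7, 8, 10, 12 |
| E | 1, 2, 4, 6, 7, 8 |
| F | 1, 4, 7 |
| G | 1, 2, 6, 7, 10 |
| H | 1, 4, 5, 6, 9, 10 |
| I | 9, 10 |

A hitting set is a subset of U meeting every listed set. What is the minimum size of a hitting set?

The 4 points {1, 2, 9, 12} hit every set.
The sets A, B, F, I are pairwise disjoint, so any hitting set needs a separate point for each — at least 4. Hence 4 is optimal.

4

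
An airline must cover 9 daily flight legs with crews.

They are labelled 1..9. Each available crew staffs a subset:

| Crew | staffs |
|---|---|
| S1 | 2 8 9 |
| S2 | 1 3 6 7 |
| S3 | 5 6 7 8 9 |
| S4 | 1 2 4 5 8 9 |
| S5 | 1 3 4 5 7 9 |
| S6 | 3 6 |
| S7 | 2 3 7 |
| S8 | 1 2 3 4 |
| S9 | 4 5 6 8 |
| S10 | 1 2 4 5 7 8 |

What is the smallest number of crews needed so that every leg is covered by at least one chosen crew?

S3 and S8 together: S3 ∪ S8 = {1, 2, 3, 4, 5, 6, 7, 8, 9} — every leg is covered.
No single crew has all 9 legs (the largest, S4, has 6), so 2 is optimal.

2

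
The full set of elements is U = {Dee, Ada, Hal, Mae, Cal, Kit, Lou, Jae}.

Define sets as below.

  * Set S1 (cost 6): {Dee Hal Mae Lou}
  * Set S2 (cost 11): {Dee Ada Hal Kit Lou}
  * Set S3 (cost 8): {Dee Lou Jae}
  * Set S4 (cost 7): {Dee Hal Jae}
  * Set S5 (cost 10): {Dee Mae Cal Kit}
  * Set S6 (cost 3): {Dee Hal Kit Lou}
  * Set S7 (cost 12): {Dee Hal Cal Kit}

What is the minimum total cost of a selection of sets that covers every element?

28

S2, S4, S5 together cover every element (S2 ∪ S4 ∪ S5 = {Dee, Ada, Hal, Mae, Cal, Kit, Lou, Jae}); total cost 11 + 7 + 10 = 28.
The greedy pick S6, S5, S4, S2 costs 31; no covering selection beats 28.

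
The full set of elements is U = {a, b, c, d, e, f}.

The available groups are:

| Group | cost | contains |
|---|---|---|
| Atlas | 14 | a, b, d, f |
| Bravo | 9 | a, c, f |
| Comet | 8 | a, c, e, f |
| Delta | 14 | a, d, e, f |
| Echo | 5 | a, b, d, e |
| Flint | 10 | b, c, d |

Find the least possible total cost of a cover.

13

Comet, Echo together cover every element (Comet ∪ Echo = {a, b, c, d, e, f}); total cost 8 + 5 = 13.
No covering selection has total cost below 13.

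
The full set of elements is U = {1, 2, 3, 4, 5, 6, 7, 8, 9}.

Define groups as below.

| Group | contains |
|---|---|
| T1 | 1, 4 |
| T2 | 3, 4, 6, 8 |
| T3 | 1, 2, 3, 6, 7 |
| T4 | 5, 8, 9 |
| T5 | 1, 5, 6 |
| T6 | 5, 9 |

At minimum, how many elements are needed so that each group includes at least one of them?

3

The 3 elements {1, 6, 9} hit every group.
No choice of 2 elements meets every group, so 3 is the minimum.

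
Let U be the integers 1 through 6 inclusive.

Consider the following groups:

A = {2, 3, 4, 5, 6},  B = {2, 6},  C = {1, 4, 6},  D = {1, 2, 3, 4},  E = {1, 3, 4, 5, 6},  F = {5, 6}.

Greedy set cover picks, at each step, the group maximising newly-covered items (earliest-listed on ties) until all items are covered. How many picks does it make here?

2

Greedy: pick A (covers 5 new) → pick C (covers 1 new). Total picks: 2.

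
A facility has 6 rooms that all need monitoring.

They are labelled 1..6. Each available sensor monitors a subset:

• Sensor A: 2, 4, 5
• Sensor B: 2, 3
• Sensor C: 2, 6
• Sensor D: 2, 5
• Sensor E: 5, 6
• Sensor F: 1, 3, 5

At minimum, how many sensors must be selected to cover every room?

3

A and C and F together: A ∪ C ∪ F = {1, 2, 3, 4, 5, 6} — every room is covered.
Only F contains 1, so F is forced; the remaining 3 rooms need at least 2 more sensors (each remaining sensor adds at most 2) — so at least 3 sensors are needed, and 3 is optimal.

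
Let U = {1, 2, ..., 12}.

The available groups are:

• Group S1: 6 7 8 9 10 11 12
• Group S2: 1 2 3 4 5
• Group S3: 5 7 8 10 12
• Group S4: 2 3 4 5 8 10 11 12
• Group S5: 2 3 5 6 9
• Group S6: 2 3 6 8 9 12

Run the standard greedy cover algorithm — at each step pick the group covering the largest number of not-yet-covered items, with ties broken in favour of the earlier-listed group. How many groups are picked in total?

3

Greedy: pick S4 (covers 8 new) → pick S1 (covers 3 new) → pick S2 (covers 1 new). Total picks: 3.
(The true minimum cover uses only 2 groups, so greedy is not optimal here.)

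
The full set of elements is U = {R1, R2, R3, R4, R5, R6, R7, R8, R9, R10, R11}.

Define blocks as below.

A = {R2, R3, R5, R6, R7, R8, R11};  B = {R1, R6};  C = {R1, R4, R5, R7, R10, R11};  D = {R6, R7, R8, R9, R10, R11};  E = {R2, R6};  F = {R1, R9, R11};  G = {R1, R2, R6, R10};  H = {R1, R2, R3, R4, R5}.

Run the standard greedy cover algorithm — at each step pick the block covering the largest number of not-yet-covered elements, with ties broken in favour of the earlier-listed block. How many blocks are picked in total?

Greedy: pick A (covers 7 new) → pick C (covers 3 new) → pick D (covers 1 new). Total picks: 3.
(The true minimum cover uses only 2 blocks, so greedy is not optimal here.)

3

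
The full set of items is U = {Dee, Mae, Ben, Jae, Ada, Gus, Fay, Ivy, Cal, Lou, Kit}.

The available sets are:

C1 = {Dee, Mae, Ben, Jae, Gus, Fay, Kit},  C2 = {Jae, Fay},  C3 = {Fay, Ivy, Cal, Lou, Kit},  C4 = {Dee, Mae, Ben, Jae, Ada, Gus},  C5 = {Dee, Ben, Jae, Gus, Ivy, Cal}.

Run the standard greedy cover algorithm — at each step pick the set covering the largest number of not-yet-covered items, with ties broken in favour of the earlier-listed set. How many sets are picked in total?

Greedy: pick C1 (covers 7 new) → pick C3 (covers 3 new) → pick C4 (covers 1 new). Total picks: 3.
(The true minimum cover uses only 2 sets, so greedy is not optimal here.)

3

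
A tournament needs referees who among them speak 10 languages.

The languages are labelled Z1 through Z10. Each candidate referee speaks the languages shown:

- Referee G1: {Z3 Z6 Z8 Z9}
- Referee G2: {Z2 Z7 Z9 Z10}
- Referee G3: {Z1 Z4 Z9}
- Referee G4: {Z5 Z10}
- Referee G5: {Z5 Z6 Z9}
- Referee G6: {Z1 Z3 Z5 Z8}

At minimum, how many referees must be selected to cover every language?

4

Take {G2, G3, G5, G6}. Their union is {Z1, Z2, Z3, Z4, Z5, Z6, Z7, Z8, Z9, Z10}, which is all 10 languages.
Only G3 contains Z4, so G3 is forced; the remaining 7 languages need at least 3 more referees (each remaining referee adds at most 3) — so at least 4 referees are needed, and 4 is optimal.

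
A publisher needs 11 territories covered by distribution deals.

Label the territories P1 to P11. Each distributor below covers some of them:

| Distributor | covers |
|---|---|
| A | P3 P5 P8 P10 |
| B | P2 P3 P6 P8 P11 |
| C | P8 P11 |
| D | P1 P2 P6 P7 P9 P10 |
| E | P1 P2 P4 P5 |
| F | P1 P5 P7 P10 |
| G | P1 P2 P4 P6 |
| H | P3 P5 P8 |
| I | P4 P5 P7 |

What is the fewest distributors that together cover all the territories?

3

B and D and I together: B ∪ D ∪ I = {P1, P2, P3, P4, P5, P6, P7, P8, P9, P10, P11} — every territory is covered.
Only D contains P9, so D is forced; the remaining 5 territories need at least 2 more distributors (each remaining distributor adds at most 3) — so at least 3 distributors are needed, and 3 is optimal.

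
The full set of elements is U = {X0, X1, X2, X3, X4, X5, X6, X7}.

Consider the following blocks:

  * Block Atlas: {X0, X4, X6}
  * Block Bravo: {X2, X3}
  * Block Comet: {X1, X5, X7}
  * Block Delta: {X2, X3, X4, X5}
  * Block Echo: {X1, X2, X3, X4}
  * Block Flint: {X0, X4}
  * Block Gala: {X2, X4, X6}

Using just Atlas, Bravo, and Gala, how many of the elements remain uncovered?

3

Union of Atlas, Bravo, Gala = {X0, X2, X3, X4, X6}.
Not covered: X1, X5, X7 — 3 elements.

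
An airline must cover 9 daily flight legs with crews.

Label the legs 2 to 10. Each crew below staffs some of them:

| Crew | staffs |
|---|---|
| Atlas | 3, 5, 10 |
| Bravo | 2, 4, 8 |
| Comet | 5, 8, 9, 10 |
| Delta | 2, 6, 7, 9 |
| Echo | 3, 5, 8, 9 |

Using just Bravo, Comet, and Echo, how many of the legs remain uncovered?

Union of Bravo, Comet, Echo = {2, 3, 4, 5, 8, 9, 10}.
Not covered: 6, 7 — 2 legs.

2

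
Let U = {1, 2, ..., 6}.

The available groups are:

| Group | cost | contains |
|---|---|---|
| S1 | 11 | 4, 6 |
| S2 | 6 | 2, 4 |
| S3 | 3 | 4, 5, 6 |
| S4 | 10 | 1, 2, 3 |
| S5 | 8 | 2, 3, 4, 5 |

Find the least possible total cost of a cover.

S3, S4 together cover every point (S3 ∪ S4 = {1, 2, 3, 4, 5, 6}); total cost 3 + 10 = 13.
No covering selection has total cost below 13.

13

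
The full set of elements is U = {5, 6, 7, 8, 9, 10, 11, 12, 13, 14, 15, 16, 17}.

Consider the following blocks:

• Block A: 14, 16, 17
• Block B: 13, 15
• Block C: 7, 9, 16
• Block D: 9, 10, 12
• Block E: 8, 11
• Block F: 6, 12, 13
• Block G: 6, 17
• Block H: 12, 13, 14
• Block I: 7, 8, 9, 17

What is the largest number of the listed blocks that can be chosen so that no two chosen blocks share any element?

4

C, E, G, H are pairwise disjoint (C={7,9,16}; E={8,11}; G={6,17}; H={12,13,14}).
Every remaining block overlaps one of these, and no 5 of the listed blocks are pairwise disjoint, so 4 is the maximum.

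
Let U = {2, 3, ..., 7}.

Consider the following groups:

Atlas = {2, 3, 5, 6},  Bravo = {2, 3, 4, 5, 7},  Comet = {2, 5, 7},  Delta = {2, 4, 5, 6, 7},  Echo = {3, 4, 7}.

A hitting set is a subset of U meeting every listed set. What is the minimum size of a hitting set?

H = {4, 5} meets every group (each contains at least one member of H), and |H| = 2.
No single point lies in every group, so at least 2 are needed and 2 is optimal.

2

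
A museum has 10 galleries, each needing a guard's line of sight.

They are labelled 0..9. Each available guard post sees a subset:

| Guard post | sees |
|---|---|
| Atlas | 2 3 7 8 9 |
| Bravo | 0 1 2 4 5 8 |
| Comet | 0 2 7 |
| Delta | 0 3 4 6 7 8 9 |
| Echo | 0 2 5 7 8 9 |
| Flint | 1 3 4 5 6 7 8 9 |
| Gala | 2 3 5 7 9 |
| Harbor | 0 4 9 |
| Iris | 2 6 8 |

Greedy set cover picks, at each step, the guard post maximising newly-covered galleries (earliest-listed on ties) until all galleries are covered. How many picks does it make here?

Greedy: pick Flint (covers 8 new) → pick Bravo (covers 2 new). Total picks: 2.

2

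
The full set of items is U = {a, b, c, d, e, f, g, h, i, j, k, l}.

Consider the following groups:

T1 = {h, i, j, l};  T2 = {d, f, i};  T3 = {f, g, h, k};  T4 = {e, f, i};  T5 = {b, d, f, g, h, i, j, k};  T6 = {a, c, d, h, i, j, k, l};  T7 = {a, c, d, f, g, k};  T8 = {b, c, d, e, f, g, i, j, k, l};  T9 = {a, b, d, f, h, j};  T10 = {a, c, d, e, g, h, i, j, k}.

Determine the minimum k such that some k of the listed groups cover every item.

2

T6 and T8 together: T6 ∪ T8 = {a, b, c, d, e, f, g, h, i, j, k, l} — every item is covered.
No single group has all 12 items (the largest, T8, has 10), so 2 is optimal.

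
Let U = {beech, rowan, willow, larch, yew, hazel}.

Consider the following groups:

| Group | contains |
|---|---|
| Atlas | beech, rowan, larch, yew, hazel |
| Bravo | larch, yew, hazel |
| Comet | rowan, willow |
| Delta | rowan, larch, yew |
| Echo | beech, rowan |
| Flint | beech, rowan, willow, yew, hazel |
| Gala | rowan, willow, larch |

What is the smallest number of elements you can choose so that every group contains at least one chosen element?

2

H = {rowan, larch} meets every group (each contains at least one member of H), and |H| = 2.
The groups Bravo, Comet are pairwise disjoint, so any hitting set needs a separate element for each — at least 2. Hence 2 is optimal.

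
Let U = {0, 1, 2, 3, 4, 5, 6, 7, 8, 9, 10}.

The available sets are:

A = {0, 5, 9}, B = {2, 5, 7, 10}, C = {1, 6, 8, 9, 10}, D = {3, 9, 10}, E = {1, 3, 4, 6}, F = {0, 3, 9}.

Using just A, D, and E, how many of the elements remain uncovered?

3

Union of A, D, E = {0, 1, 3, 4, 5, 6, 9, 10}.
Not covered: 2, 7, 8 — 3 elements.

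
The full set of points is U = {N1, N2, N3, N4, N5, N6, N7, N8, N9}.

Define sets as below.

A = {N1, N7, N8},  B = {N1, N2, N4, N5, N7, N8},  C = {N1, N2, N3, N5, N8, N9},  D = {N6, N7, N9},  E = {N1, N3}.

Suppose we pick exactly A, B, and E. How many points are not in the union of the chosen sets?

Union of A, B, E = {N1, N2, N3, N4, N5, N7, N8}.
Not covered: N6, N9 — 2 points.

2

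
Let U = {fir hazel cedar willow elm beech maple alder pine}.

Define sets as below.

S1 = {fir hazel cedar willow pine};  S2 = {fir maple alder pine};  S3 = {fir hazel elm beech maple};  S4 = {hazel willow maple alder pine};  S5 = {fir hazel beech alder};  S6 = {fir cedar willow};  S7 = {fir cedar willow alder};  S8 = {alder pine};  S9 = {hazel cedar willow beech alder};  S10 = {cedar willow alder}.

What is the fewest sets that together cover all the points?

3

Take {S3, S4, S9}. Their union is {fir, hazel, cedar, willow, elm, beech, maple, alder, pine}, which is all 9 points.
Only S3 contains elm, so S3 is forced; the remaining 4 points need at least 2 more sets (each remaining set adds at most 3) — so at least 3 sets are needed, and 3 is optimal.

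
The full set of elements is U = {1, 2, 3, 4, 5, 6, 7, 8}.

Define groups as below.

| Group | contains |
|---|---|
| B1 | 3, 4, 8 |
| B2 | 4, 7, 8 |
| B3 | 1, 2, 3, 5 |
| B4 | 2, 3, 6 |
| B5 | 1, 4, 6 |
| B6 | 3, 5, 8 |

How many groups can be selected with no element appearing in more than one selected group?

2

B2, B4 are pairwise disjoint (B2={4,7,8}; B4={2,3,6}).
Every remaining group overlaps one of these, and no 3 of the listed groups are pairwise disjoint, so 2 is the maximum.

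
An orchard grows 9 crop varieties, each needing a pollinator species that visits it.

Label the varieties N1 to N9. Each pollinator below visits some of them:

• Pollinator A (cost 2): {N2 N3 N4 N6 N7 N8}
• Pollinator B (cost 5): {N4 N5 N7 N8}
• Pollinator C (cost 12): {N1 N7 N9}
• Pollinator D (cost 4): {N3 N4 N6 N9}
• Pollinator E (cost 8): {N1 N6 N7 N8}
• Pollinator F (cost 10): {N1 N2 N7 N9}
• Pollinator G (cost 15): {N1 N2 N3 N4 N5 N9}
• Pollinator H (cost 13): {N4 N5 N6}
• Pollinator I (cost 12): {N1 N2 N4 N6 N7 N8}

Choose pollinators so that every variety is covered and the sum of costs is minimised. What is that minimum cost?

A, B, F together cover every variety (A ∪ B ∪ F = {N1, N2, N3, N4, N5, N6, N7, N8, N9}); total cost 2 + 5 + 10 = 17.
The greedy pick A, D, B, E costs 19; no covering selection beats 17.

17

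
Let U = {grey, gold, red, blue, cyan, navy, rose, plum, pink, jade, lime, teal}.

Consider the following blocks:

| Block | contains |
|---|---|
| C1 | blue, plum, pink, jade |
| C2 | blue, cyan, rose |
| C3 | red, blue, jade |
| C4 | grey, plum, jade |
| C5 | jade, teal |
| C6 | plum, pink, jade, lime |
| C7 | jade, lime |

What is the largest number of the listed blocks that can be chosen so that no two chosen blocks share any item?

C2, C4 are pairwise disjoint (C2={blue,cyan,rose}; C4={grey,plum,jade}).
Every remaining block overlaps one of these, and no 3 of the listed blocks are pairwise disjoint, so 2 is the maximum.

2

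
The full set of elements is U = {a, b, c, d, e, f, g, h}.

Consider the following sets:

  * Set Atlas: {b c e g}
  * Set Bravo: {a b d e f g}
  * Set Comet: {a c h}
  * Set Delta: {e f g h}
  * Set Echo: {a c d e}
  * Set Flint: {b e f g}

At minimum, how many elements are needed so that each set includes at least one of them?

The 2 elements {c, e} hit every set.
The sets Comet, Flint are pairwise disjoint, so any hitting set needs a separate element for each — at least 2. Hence 2 is optimal.

2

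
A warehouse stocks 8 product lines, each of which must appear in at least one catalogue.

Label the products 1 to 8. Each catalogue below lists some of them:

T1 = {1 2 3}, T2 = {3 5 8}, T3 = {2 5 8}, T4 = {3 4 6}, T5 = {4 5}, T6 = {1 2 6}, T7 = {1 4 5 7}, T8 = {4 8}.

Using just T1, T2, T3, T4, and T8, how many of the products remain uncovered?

Union of T1, T2, T3, T4, T8 = {1, 2, 3, 4, 5, 6, 8}.
Not covered: 7 — 1 product.

1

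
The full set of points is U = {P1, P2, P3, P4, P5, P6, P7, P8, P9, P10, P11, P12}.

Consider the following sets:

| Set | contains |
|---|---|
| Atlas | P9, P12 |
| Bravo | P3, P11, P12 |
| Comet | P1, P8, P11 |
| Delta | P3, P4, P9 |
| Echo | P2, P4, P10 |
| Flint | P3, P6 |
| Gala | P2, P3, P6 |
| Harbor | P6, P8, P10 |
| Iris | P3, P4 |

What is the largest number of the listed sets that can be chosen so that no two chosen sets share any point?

4

Atlas, Comet, Echo, Flint are pairwise disjoint (Atlas={P9,P12}; Comet={P1,P8,P11}; Echo={P2,P4,P10}; Flint={P3,P6}).
Every remaining set overlaps one of these, and no 5 of the listed sets are pairwise disjoint, so 4 is the maximum.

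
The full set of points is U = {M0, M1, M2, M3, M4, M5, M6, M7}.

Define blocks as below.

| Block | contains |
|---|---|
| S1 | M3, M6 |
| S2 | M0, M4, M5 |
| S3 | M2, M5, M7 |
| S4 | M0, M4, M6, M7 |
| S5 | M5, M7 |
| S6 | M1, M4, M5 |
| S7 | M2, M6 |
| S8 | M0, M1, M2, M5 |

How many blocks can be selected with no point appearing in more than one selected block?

2

S6, S7 are pairwise disjoint (S6={M1,M4,M5}; S7={M2,M6}).
Every remaining block overlaps one of these, and no 3 of the listed blocks are pairwise disjoint, so 2 is the maximum.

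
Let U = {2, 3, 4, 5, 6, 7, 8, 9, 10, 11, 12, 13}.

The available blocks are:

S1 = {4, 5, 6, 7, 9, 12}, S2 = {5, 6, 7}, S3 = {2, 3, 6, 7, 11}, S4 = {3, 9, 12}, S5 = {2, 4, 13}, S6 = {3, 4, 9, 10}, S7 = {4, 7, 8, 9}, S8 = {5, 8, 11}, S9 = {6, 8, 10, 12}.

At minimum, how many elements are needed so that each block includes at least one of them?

4

The 4 elements {4, 6, 8, 9} hit every block.
No choice of 3 elements meets every block, so 4 is the minimum.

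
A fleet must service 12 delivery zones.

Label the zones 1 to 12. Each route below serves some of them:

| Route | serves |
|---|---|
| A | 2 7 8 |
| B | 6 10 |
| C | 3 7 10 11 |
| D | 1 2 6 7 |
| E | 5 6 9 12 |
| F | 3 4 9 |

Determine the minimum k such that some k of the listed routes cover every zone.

Take {A, C, D, E, F}. Their union is {1, 2, 3, 4, 5, 6, 7, 8, 9, 10, 11, 12}, which is all 12 zones.
No 4 of the 6 routes cover everything (all 15 combinations miss at least one zone), so 5 is optimal.

5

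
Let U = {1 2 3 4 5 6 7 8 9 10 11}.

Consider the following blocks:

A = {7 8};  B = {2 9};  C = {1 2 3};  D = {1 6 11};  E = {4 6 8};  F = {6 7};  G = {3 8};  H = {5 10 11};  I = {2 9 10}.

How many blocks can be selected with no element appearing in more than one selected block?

B, F, G, H are pairwise disjoint (B={2,9}; F={6,7}; G={3,8}; H={5,10,11}).
Every remaining block overlaps one of these, and no 5 of the listed blocks are pairwise disjoint, so 4 is the maximum.

4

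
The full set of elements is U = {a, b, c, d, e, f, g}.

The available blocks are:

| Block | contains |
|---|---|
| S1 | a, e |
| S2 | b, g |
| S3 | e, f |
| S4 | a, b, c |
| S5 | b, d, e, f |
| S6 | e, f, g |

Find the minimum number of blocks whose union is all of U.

S2 and S4 and S5 together: S2 ∪ S4 ∪ S5 = {a, b, c, d, e, f, g} — every element is covered.
Only S4 contains c, so S4 is forced; the remaining 4 elements need at least 2 more blocks (each remaining block adds at most 3) — so at least 3 blocks are needed, and 3 is optimal.

3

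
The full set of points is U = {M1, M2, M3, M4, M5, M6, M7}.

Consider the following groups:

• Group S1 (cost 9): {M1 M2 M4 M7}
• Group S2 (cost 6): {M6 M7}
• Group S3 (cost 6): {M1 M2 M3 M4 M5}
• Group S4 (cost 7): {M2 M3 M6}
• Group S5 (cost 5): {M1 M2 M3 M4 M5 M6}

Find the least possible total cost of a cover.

11

S2, S5 together cover every point (S2 ∪ S5 = {M1, M2, M3, M4, M5, M6, M7}); total cost 6 + 5 = 11.
No covering selection has total cost below 11.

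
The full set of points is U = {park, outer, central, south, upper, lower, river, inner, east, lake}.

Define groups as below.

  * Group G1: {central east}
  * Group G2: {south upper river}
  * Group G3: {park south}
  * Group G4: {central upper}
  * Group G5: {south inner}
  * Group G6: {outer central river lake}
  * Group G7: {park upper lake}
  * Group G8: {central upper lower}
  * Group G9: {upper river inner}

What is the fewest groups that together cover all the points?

5

G1 and G3 and G6 and G8 and G9 together: G1 ∪ G3 ∪ G6 ∪ G8 ∪ G9 = {park, outer, central, south, upper, lower, river, inner, east, lake} — every point is covered.
No 4 of the 9 groups cover everything (all 126 combinations miss at least one point), so 5 is optimal.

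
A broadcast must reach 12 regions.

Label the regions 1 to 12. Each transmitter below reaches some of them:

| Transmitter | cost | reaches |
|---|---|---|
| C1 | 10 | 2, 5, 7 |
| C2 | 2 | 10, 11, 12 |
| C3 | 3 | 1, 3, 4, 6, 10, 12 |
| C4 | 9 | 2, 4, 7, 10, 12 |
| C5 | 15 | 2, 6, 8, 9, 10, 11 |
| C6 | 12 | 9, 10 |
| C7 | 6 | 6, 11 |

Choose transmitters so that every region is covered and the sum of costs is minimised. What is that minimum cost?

C1, C3, C5 together cover every region (C1 ∪ C3 ∪ C5 = {1, 2, 3, 4, 5, 6, 7, 8, 9, 10, 11, 12}); total cost 10 + 3 + 15 = 28.
The greedy pick C3, C2, C1, C5 costs 30; no covering selection beats 28.

28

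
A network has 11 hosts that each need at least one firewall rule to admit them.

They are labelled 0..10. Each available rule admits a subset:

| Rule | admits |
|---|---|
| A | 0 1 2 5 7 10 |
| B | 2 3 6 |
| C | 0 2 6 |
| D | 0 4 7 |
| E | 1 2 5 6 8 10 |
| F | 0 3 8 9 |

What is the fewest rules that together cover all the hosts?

D and E and F together: D ∪ E ∪ F = {0, 1, 2, 3, 4, 5, 6, 7, 8, 9, 10} — every host is covered.
Only D contains 4, so D is forced; the remaining 8 hosts need at least 2 more rules (each remaining rule adds at most 6) — so at least 3 rules are needed, and 3 is optimal.

3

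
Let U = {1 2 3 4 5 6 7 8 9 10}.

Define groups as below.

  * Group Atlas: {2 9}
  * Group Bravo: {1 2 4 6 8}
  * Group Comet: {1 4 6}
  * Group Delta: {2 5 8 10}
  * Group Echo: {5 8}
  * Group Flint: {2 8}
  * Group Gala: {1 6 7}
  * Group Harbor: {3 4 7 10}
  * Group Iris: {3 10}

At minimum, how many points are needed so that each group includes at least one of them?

4

The 4 points {2, 5, 6, 10} hit every group.
The groups Atlas, Comet, Echo, Iris are pairwise disjoint, so any hitting set needs a separate point for each — at least 4. Hence 4 is optimal.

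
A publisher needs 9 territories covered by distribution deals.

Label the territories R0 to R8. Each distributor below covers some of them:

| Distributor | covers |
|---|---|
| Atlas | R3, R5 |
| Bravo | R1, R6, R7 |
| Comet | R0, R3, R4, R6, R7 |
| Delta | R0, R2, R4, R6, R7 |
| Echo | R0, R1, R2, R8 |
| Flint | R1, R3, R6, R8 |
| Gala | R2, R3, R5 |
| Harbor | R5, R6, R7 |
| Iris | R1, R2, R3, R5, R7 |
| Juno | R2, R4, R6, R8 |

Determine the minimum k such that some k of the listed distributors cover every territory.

3

Take {Delta, Flint, Gala}. Their union is {R0, R1, R2, R3, R4, R5, R6, R7, R8}, which is all 9 territories.
No 2 of the 10 distributors cover everything (all 45 combinations miss at least one territory), so 3 is optimal.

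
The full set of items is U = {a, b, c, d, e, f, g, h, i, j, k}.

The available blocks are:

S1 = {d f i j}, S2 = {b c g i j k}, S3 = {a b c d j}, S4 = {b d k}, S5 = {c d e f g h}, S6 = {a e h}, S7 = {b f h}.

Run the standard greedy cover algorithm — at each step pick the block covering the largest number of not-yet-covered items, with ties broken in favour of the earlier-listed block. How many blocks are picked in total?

3

Greedy: pick S2 (covers 6 new) → pick S5 (covers 4 new) → pick S3 (covers 1 new). Total picks: 3.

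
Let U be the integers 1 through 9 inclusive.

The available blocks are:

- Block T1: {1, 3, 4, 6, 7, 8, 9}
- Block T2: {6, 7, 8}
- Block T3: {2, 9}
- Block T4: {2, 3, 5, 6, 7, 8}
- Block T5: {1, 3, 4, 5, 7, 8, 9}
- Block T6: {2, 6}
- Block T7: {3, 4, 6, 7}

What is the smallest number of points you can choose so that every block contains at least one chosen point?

2

H = {6, 9} meets every block (each contains at least one member of H), and |H| = 2.
The blocks T5, T6 are pairwise disjoint, so any hitting set needs a separate point for each — at least 2. Hence 2 is optimal.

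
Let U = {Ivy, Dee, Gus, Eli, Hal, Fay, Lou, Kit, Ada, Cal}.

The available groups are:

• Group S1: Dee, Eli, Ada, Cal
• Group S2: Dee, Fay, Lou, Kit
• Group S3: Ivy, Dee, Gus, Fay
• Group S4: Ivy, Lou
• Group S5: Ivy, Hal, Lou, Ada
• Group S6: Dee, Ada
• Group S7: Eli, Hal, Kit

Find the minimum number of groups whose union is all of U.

4

S1, S2, S3, and S7 cover everything between them: the union {Ivy, Dee, Gus, Eli, Hal, Fay, Lou, Kit, Ada, Cal} is all of U.
No 3 of the 7 groups cover everything (all 35 combinations miss at least one point), so 4 is optimal.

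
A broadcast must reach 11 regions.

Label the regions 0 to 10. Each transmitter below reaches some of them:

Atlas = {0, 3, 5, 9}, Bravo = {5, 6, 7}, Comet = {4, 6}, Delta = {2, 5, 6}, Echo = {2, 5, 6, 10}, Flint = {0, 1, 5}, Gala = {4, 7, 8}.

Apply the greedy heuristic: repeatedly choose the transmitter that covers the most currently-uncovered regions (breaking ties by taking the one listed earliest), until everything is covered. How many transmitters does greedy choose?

Greedy: pick Atlas (covers 4 new) → pick Echo (covers 3 new) → pick Gala (covers 3 new) → pick Flint (covers 1 new). Total picks: 4.

4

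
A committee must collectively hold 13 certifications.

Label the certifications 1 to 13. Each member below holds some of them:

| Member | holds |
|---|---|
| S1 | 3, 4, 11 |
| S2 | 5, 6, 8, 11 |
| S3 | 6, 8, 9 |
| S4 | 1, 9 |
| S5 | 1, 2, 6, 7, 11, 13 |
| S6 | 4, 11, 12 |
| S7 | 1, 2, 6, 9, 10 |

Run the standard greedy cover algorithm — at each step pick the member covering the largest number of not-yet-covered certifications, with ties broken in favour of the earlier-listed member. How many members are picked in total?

Greedy: pick S5 (covers 6 new) → pick S1 (covers 2 new) → pick S2 (covers 2 new) → pick S7 (covers 2 new) → pick S6 (covers 1 new). Total picks: 5.

5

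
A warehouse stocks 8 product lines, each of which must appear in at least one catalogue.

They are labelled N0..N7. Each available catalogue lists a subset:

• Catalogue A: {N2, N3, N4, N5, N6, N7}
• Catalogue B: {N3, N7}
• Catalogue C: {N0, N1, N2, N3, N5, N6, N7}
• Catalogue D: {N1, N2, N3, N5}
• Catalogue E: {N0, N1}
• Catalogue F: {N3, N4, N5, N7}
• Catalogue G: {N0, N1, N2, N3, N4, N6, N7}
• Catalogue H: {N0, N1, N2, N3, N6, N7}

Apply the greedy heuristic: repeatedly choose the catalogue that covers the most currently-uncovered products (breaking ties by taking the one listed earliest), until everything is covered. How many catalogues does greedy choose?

Greedy: pick C (covers 7 new) → pick A (covers 1 new). Total picks: 2.

2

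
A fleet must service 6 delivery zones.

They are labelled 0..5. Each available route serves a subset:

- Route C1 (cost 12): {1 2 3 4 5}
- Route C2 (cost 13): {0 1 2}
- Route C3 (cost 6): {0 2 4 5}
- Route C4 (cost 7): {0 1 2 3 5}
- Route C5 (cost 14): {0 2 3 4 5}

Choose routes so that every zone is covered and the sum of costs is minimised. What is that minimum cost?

C3, C4 together cover every zone (C3 ∪ C4 = {0, 1, 2, 3, 4, 5}); total cost 6 + 7 = 13.
No covering selection has total cost below 13.

13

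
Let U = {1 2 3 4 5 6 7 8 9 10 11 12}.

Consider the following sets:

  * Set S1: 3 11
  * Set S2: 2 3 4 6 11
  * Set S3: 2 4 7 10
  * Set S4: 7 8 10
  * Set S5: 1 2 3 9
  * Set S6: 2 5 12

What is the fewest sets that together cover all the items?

4

S2, S4, S5, and S6 cover everything between them: the union {1, 2, 3, 4, 5, 6, 7, 8, 9, 10, 11, 12} is all of U.
Only S5 contains 1, so S5 is forced; the remaining 8 items need at least 3 more sets (each remaining set adds at most 3) — so at least 4 sets are needed, and 4 is optimal.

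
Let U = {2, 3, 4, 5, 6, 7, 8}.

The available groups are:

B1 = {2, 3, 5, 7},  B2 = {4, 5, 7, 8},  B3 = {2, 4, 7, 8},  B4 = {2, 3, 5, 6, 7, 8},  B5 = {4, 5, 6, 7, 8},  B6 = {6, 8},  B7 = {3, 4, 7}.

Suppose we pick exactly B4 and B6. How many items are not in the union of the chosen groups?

1

Union of B4, B6 = {2, 3, 5, 6, 7, 8}.
Not covered: 4 — 1 item.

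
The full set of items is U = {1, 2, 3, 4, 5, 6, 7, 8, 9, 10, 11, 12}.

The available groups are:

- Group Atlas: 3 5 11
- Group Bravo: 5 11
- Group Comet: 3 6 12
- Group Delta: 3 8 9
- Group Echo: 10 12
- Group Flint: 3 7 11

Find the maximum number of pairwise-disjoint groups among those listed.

3

Bravo, Delta, Echo are pairwise disjoint (Bravo={5,11}; Delta={3,8,9}; Echo={10,12}).
Every remaining group overlaps one of these, and no 4 of the listed groups are pairwise disjoint, so 3 is the maximum.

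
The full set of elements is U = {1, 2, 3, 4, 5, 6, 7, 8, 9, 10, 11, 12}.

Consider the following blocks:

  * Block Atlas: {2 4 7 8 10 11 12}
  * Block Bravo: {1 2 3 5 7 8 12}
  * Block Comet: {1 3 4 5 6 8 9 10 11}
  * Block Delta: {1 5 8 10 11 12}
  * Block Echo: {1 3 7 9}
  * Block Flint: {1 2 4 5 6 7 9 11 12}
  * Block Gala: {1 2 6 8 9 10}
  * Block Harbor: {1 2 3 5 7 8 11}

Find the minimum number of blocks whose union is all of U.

2

Bravo and Comet cover everything between them: the union {1, 2, 3, 4, 5, 6, 7, 8, 9, 10, 11, 12} is all of U.
No single block has all 12 elements (the largest, Comet, has 9), so 2 is optimal.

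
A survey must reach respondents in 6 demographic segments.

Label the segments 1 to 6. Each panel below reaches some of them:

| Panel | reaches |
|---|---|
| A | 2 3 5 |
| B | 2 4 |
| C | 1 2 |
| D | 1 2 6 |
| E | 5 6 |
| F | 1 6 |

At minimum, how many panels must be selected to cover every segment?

A and B and F together: A ∪ B ∪ F = {1, 2, 3, 4, 5, 6} — every segment is covered.
Only A contains 3, so A is forced; the remaining 3 segments need at least 2 more panels (each remaining panel adds at most 2) — so at least 3 panels are needed, and 3 is optimal.

3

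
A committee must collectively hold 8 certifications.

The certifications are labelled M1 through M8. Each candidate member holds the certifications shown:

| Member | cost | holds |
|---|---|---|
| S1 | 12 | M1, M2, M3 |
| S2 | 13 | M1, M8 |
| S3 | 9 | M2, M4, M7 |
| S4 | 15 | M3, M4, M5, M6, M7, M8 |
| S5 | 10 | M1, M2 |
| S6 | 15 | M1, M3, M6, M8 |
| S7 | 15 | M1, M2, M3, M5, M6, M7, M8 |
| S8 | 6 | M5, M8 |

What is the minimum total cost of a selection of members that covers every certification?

S3, S7 together cover every certification (S3 ∪ S7 = {M1, M2, M3, M4, M5, M6, M7, M8}); total cost 9 + 15 = 24.
No covering selection has total cost below 24.

24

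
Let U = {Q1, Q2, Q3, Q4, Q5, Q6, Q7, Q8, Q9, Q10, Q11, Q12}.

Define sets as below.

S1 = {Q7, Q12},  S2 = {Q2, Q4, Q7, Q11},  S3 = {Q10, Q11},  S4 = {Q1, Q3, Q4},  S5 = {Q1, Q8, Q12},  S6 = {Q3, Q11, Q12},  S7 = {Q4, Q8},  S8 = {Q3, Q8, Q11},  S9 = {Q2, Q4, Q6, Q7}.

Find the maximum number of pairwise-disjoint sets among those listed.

S1, S3, S7 are pairwise disjoint (S1={Q7,Q12}; S3={Q10,Q11}; S7={Q4,Q8}).
Every remaining set overlaps one of these, and no 4 of the listed sets are pairwise disjoint, so 3 is the maximum.

3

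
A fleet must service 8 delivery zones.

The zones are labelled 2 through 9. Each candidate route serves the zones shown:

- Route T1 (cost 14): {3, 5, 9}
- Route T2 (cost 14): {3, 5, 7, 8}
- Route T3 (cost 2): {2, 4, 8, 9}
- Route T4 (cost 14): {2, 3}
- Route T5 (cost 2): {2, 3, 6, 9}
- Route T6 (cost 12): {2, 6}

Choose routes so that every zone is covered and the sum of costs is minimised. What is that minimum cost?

18

T2, T3, T5 together cover every zone (T2 ∪ T3 ∪ T5 = {2, 3, 4, 5, 6, 7, 8, 9}); total cost 14 + 2 + 2 = 18.
No covering selection has total cost below 18.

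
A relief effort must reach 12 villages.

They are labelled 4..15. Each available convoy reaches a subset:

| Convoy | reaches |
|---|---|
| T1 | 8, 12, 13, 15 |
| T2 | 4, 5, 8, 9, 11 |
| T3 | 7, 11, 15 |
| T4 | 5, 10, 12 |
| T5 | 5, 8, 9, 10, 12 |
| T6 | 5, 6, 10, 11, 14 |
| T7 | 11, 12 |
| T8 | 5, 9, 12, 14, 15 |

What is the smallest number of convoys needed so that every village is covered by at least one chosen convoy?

T1 and T2 and T3 and T6 together: T1 ∪ T2 ∪ T3 ∪ T6 = {4, 5, 6, 7, 8, 9, 10, 11, 12, 13, 14, 15} — every village is covered.
Only T2 contains 4, so T2 is forced; the remaining 7 villages need at least 3 more convoys (each remaining convoy adds at most 3) — so at least 4 convoys are needed, and 4 is optimal.

4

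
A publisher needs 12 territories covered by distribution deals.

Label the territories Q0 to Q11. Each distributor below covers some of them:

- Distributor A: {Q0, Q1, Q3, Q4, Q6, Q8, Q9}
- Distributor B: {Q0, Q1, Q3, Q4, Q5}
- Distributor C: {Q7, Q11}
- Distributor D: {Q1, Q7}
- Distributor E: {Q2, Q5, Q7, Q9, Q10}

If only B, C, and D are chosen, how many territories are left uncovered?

5

Union of B, C, D = {Q0, Q1, Q3, Q4, Q5, Q7, Q11}.
Not covered: Q2, Q6, Q8, Q9, Q10 — 5 territories.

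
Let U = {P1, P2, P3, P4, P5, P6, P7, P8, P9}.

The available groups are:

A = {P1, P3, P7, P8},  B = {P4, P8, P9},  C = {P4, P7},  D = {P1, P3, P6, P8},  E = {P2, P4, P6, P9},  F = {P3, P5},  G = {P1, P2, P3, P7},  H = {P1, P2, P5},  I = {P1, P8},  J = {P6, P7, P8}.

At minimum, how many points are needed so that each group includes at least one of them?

The 4 points {P1, P3, P4, P8} hit every group.
No choice of 3 points meets every group, so 4 is the minimum.

4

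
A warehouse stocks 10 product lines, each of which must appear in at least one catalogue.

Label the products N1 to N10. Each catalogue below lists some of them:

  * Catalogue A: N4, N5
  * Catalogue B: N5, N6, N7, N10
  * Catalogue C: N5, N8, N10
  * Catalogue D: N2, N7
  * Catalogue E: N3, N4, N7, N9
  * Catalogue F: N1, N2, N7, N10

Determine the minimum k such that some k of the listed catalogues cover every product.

4

B and C and E and F together: B ∪ C ∪ E ∪ F = {N1, N2, N3, N4, N5, N6, N7, N8, N9, N10} — every product is covered.
No 3 of the 6 catalogues cover everything (all 20 combinations miss at least one product), so 4 is optimal.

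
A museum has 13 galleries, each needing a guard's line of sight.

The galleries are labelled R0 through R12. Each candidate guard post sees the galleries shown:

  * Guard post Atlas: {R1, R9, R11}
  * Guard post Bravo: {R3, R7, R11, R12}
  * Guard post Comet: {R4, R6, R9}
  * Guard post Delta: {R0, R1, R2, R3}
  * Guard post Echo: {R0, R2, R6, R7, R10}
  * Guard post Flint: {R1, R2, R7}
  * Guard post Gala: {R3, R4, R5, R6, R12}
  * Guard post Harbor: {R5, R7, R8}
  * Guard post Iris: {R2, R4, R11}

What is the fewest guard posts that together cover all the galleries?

Take {Atlas, Echo, Gala, Harbor}. Their union is {R0, R1, R2, R3, R4, R5, R6, R7, R8, R9, R10, R11, R12}, which is all 13 galleries.
Only Harbor contains R8, so Harbor is forced; the remaining 10 galleries need at least 3 more guard posts (each remaining guard post adds at most 4) — so at least 4 guard posts are needed, and 4 is optimal.

4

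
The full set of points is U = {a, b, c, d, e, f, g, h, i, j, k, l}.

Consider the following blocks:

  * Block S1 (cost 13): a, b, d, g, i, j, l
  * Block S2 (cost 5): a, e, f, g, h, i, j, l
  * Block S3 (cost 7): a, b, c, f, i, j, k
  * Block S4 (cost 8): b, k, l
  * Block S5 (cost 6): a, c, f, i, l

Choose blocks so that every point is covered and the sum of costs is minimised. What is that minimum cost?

S1, S2, S3 together cover every point (S1 ∪ S2 ∪ S3 = {a, b, c, d, e, f, g, h, i, j, k, l}); total cost 13 + 5 + 7 = 25.
No covering selection has total cost below 25.

25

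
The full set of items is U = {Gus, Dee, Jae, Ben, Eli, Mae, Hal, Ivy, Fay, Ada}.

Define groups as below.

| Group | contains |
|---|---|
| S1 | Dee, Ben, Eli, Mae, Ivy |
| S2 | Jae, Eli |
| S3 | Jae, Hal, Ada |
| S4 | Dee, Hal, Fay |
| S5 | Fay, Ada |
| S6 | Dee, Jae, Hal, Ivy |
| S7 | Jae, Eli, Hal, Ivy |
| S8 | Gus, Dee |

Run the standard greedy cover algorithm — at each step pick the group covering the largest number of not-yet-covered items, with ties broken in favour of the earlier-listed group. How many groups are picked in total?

Greedy: pick S1 (covers 5 new) → pick S3 (covers 3 new) → pick S4 (covers 1 new) → pick S8 (covers 1 new). Total picks: 4.

4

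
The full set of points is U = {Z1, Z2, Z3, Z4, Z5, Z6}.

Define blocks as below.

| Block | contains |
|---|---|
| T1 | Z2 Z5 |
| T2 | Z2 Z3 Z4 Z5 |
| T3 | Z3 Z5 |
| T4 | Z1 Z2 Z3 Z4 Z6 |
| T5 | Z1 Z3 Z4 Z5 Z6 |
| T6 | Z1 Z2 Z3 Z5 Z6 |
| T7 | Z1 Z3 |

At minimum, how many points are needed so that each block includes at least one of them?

2

H = {Z2, Z3} meets every block (each contains at least one member of H), and |H| = 2.
The blocks T1, T7 are pairwise disjoint, so any hitting set needs a separate point for each — at least 2. Hence 2 is optimal.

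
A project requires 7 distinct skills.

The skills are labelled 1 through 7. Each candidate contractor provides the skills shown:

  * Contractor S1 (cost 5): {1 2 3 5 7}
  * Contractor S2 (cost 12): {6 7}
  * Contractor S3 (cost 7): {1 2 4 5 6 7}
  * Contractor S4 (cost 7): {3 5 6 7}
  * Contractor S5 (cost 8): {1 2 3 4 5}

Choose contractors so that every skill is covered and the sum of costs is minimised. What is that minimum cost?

12

S1, S3 together cover every skill (S1 ∪ S3 = {1, 2, 3, 4, 5, 6, 7}); total cost 5 + 7 = 12.
No covering selection has total cost below 12.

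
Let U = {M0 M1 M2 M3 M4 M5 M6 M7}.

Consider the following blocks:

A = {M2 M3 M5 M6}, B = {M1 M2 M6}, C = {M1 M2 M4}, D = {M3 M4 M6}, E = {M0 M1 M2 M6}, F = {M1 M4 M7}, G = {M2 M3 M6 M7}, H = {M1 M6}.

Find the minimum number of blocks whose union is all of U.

3

A, E, and F cover everything between them: the union {M0, M1, M2, M3, M4, M5, M6, M7} is all of U.
Only E contains M0, so E is forced; the remaining 4 points need at least 2 more blocks (each remaining block adds at most 2) — so at least 3 blocks are needed, and 3 is optimal.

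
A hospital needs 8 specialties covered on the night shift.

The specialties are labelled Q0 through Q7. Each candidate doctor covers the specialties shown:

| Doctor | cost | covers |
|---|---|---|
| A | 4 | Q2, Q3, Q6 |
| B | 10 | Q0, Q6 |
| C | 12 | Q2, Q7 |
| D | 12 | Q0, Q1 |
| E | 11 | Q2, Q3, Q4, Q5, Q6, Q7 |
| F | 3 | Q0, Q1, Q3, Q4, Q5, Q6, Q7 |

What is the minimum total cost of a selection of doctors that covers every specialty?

7

A, F together cover every specialty (A ∪ F = {Q0, Q1, Q2, Q3, Q4, Q5, Q6, Q7}); total cost 4 + 3 = 7.
No covering selection has total cost below 7.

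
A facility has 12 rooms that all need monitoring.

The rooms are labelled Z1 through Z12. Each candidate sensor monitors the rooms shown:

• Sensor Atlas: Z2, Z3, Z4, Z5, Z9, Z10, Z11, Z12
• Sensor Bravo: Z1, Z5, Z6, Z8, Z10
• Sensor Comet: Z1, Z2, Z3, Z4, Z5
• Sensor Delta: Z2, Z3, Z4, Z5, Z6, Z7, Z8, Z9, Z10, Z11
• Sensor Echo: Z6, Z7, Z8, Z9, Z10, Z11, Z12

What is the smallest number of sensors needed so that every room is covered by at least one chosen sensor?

2

Take {Comet, Echo}. Their union is {Z1, Z2, Z3, Z4, Z5, Z6, Z7, Z8, Z9, Z10, Z11, Z12}, which is all 12 rooms.
No single sensor has all 12 rooms (the largest, Delta, has 10), so 2 is optimal.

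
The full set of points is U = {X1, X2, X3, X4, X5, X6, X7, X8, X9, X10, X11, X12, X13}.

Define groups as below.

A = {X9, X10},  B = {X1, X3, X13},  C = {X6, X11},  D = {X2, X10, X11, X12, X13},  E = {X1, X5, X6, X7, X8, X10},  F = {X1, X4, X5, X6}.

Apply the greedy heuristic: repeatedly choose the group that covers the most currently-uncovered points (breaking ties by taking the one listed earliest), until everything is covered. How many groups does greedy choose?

Greedy: pick E (covers 6 new) → pick D (covers 4 new) → pick A (covers 1 new) → pick B (covers 1 new) → pick F (covers 1 new). Total picks: 5.

5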